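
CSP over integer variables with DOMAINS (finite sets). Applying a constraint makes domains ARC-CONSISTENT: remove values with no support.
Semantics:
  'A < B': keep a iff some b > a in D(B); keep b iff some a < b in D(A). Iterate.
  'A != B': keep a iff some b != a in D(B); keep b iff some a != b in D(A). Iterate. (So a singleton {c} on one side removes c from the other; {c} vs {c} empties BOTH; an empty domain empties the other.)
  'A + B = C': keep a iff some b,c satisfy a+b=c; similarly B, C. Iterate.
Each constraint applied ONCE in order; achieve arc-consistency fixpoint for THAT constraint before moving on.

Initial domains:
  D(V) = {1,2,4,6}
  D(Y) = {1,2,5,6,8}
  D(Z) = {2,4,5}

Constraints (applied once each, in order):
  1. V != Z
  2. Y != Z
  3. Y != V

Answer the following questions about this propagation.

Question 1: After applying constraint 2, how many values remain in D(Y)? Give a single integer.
Answer: 5

Derivation:
Constraint 1 (V != Z) on D(V)={1,2,4,6} D(Z)={2,4,5}: no change
Constraint 2 (Y != Z) on D(Y)={1,2,5,6,8} D(Z)={2,4,5}: no change
So after constraint 2: D(Y)={1,2,5,6,8}, size = 5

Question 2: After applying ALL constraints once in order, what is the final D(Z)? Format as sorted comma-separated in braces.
Constraint 1 (V != Z) on D(V)={1,2,4,6} D(Z)={2,4,5}: no change
Constraint 2 (Y != Z) on D(Y)={1,2,5,6,8} D(Z)={2,4,5}: no change
Constraint 3 (Y != V) on D(Y)={1,2,5,6,8} D(V)={1,2,4,6}: no change
So after all 3 constraints: D(Z) = {2,4,5}

Answer: {2,4,5}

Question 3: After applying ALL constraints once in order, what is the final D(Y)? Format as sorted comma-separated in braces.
Answer: {1,2,5,6,8}

Derivation:
Constraint 1 (V != Z) on D(V)={1,2,4,6} D(Z)={2,4,5}: no change
Constraint 2 (Y != Z) on D(Y)={1,2,5,6,8} D(Z)={2,4,5}: no change
Constraint 3 (Y != V) on D(Y)={1,2,5,6,8} D(V)={1,2,4,6}: no change
So after all 3 constraints: D(Y) = {1,2,5,6,8}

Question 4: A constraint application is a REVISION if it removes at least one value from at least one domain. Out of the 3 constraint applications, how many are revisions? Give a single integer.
Constraint 1 (V != Z) on D(V)={1,2,4,6} D(Z)={2,4,5}: no change => not a revision
Constraint 2 (Y != Z) on D(Y)={1,2,5,6,8} D(Z)={2,4,5}: no change => not a revision
Constraint 3 (Y != V) on D(Y)={1,2,5,6,8} D(V)={1,2,4,6}: no change => not a revision
Total revisions = 0

Answer: 0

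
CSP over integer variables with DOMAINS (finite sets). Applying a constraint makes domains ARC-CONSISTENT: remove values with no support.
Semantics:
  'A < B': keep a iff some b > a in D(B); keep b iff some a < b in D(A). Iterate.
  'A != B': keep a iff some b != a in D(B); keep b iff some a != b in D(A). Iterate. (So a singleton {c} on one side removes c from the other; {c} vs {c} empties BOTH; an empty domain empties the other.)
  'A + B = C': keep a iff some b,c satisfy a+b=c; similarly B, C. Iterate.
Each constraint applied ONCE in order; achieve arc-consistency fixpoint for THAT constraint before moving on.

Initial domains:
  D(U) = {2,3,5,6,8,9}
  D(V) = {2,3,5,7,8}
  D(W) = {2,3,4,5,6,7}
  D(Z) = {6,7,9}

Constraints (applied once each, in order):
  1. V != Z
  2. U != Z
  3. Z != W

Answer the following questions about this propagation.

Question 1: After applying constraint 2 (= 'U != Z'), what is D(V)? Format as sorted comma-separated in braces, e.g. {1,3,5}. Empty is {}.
Answer: {2,3,5,7,8}

Derivation:
Constraint 1 (V != Z) on D(V)={2,3,5,7,8} D(Z)={6,7,9}: no change
Constraint 2 (U != Z) on D(U)={2,3,5,6,8,9} D(Z)={6,7,9}: no change
So after constraint 2: D(V) = {2,3,5,7,8}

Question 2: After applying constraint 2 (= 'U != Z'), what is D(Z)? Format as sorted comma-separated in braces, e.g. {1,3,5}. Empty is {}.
Constraint 1 (V != Z) on D(V)={2,3,5,7,8} D(Z)={6,7,9}: no change
Constraint 2 (U != Z) on D(U)={2,3,5,6,8,9} D(Z)={6,7,9}: no change
So after constraint 2: D(Z) = {6,7,9}

Answer: {6,7,9}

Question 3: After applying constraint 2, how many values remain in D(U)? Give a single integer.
Answer: 6

Derivation:
Constraint 1 (V != Z) on D(V)={2,3,5,7,8} D(Z)={6,7,9}: no change
Constraint 2 (U != Z) on D(U)={2,3,5,6,8,9} D(Z)={6,7,9}: no change
So after constraint 2: D(U)={2,3,5,6,8,9}, size = 6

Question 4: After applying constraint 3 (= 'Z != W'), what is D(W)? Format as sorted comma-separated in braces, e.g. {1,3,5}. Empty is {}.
Constraint 1 (V != Z) on D(V)={2,3,5,7,8} D(Z)={6,7,9}: no change
Constraint 2 (U != Z) on D(U)={2,3,5,6,8,9} D(Z)={6,7,9}: no change
Constraint 3 (Z != W) on D(Z)={6,7,9} D(W)={2,3,4,5,6,7}: no change
So after constraint 3: D(W) = {2,3,4,5,6,7}

Answer: {2,3,4,5,6,7}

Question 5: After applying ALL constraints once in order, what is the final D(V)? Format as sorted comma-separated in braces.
Answer: {2,3,5,7,8}

Derivation:
Constraint 1 (V != Z) on D(V)={2,3,5,7,8} D(Z)={6,7,9}: no change
Constraint 2 (U != Z) on D(U)={2,3,5,6,8,9} D(Z)={6,7,9}: no change
Constraint 3 (Z != W) on D(Z)={6,7,9} D(W)={2,3,4,5,6,7}: no change
So after all 3 constraints: D(V) = {2,3,5,7,8}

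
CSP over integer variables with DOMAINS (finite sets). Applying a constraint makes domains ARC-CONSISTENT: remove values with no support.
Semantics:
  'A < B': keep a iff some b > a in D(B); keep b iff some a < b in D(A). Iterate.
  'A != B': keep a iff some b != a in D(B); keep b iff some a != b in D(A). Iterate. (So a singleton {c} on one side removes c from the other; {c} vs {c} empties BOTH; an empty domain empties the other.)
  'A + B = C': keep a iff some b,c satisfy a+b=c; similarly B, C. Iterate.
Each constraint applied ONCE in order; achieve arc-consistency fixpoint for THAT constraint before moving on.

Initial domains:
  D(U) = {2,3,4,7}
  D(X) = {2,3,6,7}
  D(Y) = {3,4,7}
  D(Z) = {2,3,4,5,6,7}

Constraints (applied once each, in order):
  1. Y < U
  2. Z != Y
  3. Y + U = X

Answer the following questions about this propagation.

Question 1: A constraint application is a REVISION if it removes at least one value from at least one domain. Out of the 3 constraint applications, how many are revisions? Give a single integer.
Answer: 2

Derivation:
Constraint 1 (Y < U) on D(Y)={3,4,7} D(U)={2,3,4,7}: Y {3,4,7}->{3,4}; U {2,3,4,7}->{4,7} => REVISION
Constraint 2 (Z != Y) on D(Z)={2,3,4,5,6,7} D(Y)={3,4}: no change => not a revision
Constraint 3 (Y + U = X) on D(Y)={3,4} D(U)={4,7} D(X)={2,3,6,7}: Y {3,4}->{3}; U {4,7}->{4}; X {2,3,6,7}->{7} => REVISION
Total revisions = 2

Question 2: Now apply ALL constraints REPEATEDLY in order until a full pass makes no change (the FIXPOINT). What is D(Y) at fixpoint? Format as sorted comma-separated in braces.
Answer: {3}

Derivation:
pass 0 (initial): D(Y)={3,4,7}
pass 1: U {2,3,4,7}->{4}; X {2,3,6,7}->{7}; Y {3,4,7}->{3}
pass 2: Z {2,3,4,5,6,7}->{2,4,5,6,7}
pass 3: no change
Fixpoint after 3 passes: D(Y) = {3}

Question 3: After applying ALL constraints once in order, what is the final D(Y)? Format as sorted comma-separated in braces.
Answer: {3}

Derivation:
Constraint 1 (Y < U) on D(Y)={3,4,7} D(U)={2,3,4,7}: Y {3,4,7}->{3,4}; U {2,3,4,7}->{4,7}
Constraint 2 (Z != Y) on D(Z)={2,3,4,5,6,7} D(Y)={3,4}: no change
Constraint 3 (Y + U = X) on D(Y)={3,4} D(U)={4,7} D(X)={2,3,6,7}: Y {3,4}->{3}; U {4,7}->{4}; X {2,3,6,7}->{7}
So after all 3 constraints: D(Y) = {3}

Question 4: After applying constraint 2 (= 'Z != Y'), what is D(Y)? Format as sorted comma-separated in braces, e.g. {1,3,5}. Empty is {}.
Constraint 1 (Y < U) on D(Y)={3,4,7} D(U)={2,3,4,7}: Y {3,4,7}->{3,4}; U {2,3,4,7}->{4,7}
Constraint 2 (Z != Y) on D(Z)={2,3,4,5,6,7} D(Y)={3,4}: no change
So after constraint 2: D(Y) = {3,4}

Answer: {3,4}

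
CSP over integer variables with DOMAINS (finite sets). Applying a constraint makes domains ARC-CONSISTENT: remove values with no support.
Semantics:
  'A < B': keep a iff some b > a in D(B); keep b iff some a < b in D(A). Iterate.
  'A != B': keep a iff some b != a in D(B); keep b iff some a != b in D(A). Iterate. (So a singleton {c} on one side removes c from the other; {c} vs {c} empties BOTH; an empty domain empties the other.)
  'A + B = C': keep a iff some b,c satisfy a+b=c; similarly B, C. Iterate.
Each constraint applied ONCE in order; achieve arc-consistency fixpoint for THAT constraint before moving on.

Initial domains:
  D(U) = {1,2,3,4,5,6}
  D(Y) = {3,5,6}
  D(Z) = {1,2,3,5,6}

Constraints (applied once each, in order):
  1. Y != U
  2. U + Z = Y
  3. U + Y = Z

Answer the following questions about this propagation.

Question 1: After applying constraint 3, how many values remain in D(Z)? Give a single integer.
Constraint 1 (Y != U) on D(Y)={3,5,6} D(U)={1,2,3,4,5,6}: no change
Constraint 2 (U + Z = Y) on D(U)={1,2,3,4,5,6} D(Z)={1,2,3,5,6} D(Y)={3,5,6}: U {1,2,3,4,5,6}->{1,2,3,4,5}; Z {1,2,3,5,6}->{1,2,3,5}
Constraint 3 (U + Y = Z) on D(U)={1,2,3,4,5} D(Y)={3,5,6} D(Z)={1,2,3,5}: U {1,2,3,4,5}->{2}; Y {3,5,6}->{3}; Z {1,2,3,5}->{5}
So after constraint 3: D(Z)={5}, size = 1

Answer: 1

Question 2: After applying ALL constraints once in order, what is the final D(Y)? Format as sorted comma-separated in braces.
Constraint 1 (Y != U) on D(Y)={3,5,6} D(U)={1,2,3,4,5,6}: no change
Constraint 2 (U + Z = Y) on D(U)={1,2,3,4,5,6} D(Z)={1,2,3,5,6} D(Y)={3,5,6}: U {1,2,3,4,5,6}->{1,2,3,4,5}; Z {1,2,3,5,6}->{1,2,3,5}
Constraint 3 (U + Y = Z) on D(U)={1,2,3,4,5} D(Y)={3,5,6} D(Z)={1,2,3,5}: U {1,2,3,4,5}->{2}; Y {3,5,6}->{3}; Z {1,2,3,5}->{5}
So after all 3 constraints: D(Y) = {3}

Answer: {3}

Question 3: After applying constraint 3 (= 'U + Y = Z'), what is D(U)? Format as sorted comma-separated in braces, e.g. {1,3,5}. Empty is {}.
Answer: {2}

Derivation:
Constraint 1 (Y != U) on D(Y)={3,5,6} D(U)={1,2,3,4,5,6}: no change
Constraint 2 (U + Z = Y) on D(U)={1,2,3,4,5,6} D(Z)={1,2,3,5,6} D(Y)={3,5,6}: U {1,2,3,4,5,6}->{1,2,3,4,5}; Z {1,2,3,5,6}->{1,2,3,5}
Constraint 3 (U + Y = Z) on D(U)={1,2,3,4,5} D(Y)={3,5,6} D(Z)={1,2,3,5}: U {1,2,3,4,5}->{2}; Y {3,5,6}->{3}; Z {1,2,3,5}->{5}
So after constraint 3: D(U) = {2}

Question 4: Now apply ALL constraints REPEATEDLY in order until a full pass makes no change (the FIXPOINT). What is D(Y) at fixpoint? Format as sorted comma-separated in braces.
Answer: {}

Derivation:
pass 0 (initial): D(Y)={3,5,6}
pass 1: U {1,2,3,4,5,6}->{2}; Y {3,5,6}->{3}; Z {1,2,3,5,6}->{5}
pass 2: U {2}->{}; Y {3}->{}; Z {5}->{}
pass 3: no change
Fixpoint after 3 passes: D(Y) = {}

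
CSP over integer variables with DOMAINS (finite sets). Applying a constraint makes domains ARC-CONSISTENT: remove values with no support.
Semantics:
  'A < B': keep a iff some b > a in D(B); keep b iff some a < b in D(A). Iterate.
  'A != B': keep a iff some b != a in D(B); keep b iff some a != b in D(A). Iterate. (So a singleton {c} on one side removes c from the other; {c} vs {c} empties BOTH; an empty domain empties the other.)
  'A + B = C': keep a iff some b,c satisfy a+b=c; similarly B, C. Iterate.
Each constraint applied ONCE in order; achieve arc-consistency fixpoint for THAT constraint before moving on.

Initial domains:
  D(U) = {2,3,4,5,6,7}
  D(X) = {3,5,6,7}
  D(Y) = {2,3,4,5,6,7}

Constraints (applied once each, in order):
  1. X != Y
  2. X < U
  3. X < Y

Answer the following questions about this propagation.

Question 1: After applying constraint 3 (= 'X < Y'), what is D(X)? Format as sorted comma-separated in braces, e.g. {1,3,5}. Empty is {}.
Constraint 1 (X != Y) on D(X)={3,5,6,7} D(Y)={2,3,4,5,6,7}: no change
Constraint 2 (X < U) on D(X)={3,5,6,7} D(U)={2,3,4,5,6,7}: X {3,5,6,7}->{3,5,6}; U {2,3,4,5,6,7}->{4,5,6,7}
Constraint 3 (X < Y) on D(X)={3,5,6} D(Y)={2,3,4,5,6,7}: Y {2,3,4,5,6,7}->{4,5,6,7}
So after constraint 3: D(X) = {3,5,6}

Answer: {3,5,6}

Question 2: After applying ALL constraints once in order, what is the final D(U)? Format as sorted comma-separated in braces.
Answer: {4,5,6,7}

Derivation:
Constraint 1 (X != Y) on D(X)={3,5,6,7} D(Y)={2,3,4,5,6,7}: no change
Constraint 2 (X < U) on D(X)={3,5,6,7} D(U)={2,3,4,5,6,7}: X {3,5,6,7}->{3,5,6}; U {2,3,4,5,6,7}->{4,5,6,7}
Constraint 3 (X < Y) on D(X)={3,5,6} D(Y)={2,3,4,5,6,7}: Y {2,3,4,5,6,7}->{4,5,6,7}
So after all 3 constraints: D(U) = {4,5,6,7}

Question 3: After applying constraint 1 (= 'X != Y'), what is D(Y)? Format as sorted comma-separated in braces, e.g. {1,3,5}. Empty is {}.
Constraint 1 (X != Y) on D(X)={3,5,6,7} D(Y)={2,3,4,5,6,7}: no change
So after constraint 1: D(Y) = {2,3,4,5,6,7}

Answer: {2,3,4,5,6,7}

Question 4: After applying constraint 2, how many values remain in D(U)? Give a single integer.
Answer: 4

Derivation:
Constraint 1 (X != Y) on D(X)={3,5,6,7} D(Y)={2,3,4,5,6,7}: no change
Constraint 2 (X < U) on D(X)={3,5,6,7} D(U)={2,3,4,5,6,7}: X {3,5,6,7}->{3,5,6}; U {2,3,4,5,6,7}->{4,5,6,7}
So after constraint 2: D(U)={4,5,6,7}, size = 4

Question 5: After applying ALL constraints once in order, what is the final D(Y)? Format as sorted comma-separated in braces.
Answer: {4,5,6,7}

Derivation:
Constraint 1 (X != Y) on D(X)={3,5,6,7} D(Y)={2,3,4,5,6,7}: no change
Constraint 2 (X < U) on D(X)={3,5,6,7} D(U)={2,3,4,5,6,7}: X {3,5,6,7}->{3,5,6}; U {2,3,4,5,6,7}->{4,5,6,7}
Constraint 3 (X < Y) on D(X)={3,5,6} D(Y)={2,3,4,5,6,7}: Y {2,3,4,5,6,7}->{4,5,6,7}
So after all 3 constraints: D(Y) = {4,5,6,7}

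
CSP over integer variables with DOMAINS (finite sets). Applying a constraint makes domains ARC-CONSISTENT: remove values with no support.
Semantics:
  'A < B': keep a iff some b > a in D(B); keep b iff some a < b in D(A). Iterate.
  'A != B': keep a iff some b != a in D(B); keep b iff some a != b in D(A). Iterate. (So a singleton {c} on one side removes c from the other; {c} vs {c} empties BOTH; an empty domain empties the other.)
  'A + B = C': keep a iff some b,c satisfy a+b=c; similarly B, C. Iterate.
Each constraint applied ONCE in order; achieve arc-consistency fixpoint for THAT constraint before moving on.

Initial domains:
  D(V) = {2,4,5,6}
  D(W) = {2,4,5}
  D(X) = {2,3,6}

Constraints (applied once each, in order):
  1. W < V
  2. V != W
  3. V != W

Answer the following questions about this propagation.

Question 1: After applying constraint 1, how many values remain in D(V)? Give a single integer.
Constraint 1 (W < V) on D(W)={2,4,5} D(V)={2,4,5,6}: V {2,4,5,6}->{4,5,6}
So after constraint 1: D(V)={4,5,6}, size = 3

Answer: 3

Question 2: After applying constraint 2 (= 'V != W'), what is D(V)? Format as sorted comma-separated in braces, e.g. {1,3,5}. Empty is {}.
Constraint 1 (W < V) on D(W)={2,4,5} D(V)={2,4,5,6}: V {2,4,5,6}->{4,5,6}
Constraint 2 (V != W) on D(V)={4,5,6} D(W)={2,4,5}: no change
So after constraint 2: D(V) = {4,5,6}

Answer: {4,5,6}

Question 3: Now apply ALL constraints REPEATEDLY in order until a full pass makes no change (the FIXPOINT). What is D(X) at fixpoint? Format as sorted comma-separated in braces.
Answer: {2,3,6}

Derivation:
pass 0 (initial): D(X)={2,3,6}
pass 1: V {2,4,5,6}->{4,5,6}
pass 2: no change
Fixpoint after 2 passes: D(X) = {2,3,6}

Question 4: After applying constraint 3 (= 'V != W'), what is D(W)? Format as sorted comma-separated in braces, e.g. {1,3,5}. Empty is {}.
Answer: {2,4,5}

Derivation:
Constraint 1 (W < V) on D(W)={2,4,5} D(V)={2,4,5,6}: V {2,4,5,6}->{4,5,6}
Constraint 2 (V != W) on D(V)={4,5,6} D(W)={2,4,5}: no change
Constraint 3 (V != W) on D(V)={4,5,6} D(W)={2,4,5}: no change
So after constraint 3: D(W) = {2,4,5}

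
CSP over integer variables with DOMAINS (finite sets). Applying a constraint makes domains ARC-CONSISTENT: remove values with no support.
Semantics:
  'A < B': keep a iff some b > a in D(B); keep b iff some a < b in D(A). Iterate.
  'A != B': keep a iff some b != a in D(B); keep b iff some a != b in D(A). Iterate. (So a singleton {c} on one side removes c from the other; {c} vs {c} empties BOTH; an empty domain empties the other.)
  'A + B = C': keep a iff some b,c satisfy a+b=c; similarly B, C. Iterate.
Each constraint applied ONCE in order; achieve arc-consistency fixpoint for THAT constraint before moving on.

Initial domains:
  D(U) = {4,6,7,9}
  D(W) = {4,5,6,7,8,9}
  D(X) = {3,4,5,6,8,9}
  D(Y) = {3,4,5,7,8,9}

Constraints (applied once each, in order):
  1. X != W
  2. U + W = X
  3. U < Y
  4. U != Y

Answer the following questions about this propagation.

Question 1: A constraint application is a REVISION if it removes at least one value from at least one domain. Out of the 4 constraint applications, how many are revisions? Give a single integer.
Answer: 2

Derivation:
Constraint 1 (X != W) on D(X)={3,4,5,6,8,9} D(W)={4,5,6,7,8,9}: no change => not a revision
Constraint 2 (U + W = X) on D(U)={4,6,7,9} D(W)={4,5,6,7,8,9} D(X)={3,4,5,6,8,9}: U {4,6,7,9}->{4}; W {4,5,6,7,8,9}->{4,5}; X {3,4,5,6,8,9}->{8,9} => REVISION
Constraint 3 (U < Y) on D(U)={4} D(Y)={3,4,5,7,8,9}: Y {3,4,5,7,8,9}->{5,7,8,9} => REVISION
Constraint 4 (U != Y) on D(U)={4} D(Y)={5,7,8,9}: no change => not a revision
Total revisions = 2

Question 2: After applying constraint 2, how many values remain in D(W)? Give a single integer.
Constraint 1 (X != W) on D(X)={3,4,5,6,8,9} D(W)={4,5,6,7,8,9}: no change
Constraint 2 (U + W = X) on D(U)={4,6,7,9} D(W)={4,5,6,7,8,9} D(X)={3,4,5,6,8,9}: U {4,6,7,9}->{4}; W {4,5,6,7,8,9}->{4,5}; X {3,4,5,6,8,9}->{8,9}
So after constraint 2: D(W)={4,5}, size = 2

Answer: 2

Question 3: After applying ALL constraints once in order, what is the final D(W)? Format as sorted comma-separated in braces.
Constraint 1 (X != W) on D(X)={3,4,5,6,8,9} D(W)={4,5,6,7,8,9}: no change
Constraint 2 (U + W = X) on D(U)={4,6,7,9} D(W)={4,5,6,7,8,9} D(X)={3,4,5,6,8,9}: U {4,6,7,9}->{4}; W {4,5,6,7,8,9}->{4,5}; X {3,4,5,6,8,9}->{8,9}
Constraint 3 (U < Y) on D(U)={4} D(Y)={3,4,5,7,8,9}: Y {3,4,5,7,8,9}->{5,7,8,9}
Constraint 4 (U != Y) on D(U)={4} D(Y)={5,7,8,9}: no change
So after all 4 constraints: D(W) = {4,5}

Answer: {4,5}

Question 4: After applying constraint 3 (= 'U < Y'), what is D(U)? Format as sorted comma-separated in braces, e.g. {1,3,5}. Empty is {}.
Answer: {4}

Derivation:
Constraint 1 (X != W) on D(X)={3,4,5,6,8,9} D(W)={4,5,6,7,8,9}: no change
Constraint 2 (U + W = X) on D(U)={4,6,7,9} D(W)={4,5,6,7,8,9} D(X)={3,4,5,6,8,9}: U {4,6,7,9}->{4}; W {4,5,6,7,8,9}->{4,5}; X {3,4,5,6,8,9}->{8,9}
Constraint 3 (U < Y) on D(U)={4} D(Y)={3,4,5,7,8,9}: Y {3,4,5,7,8,9}->{5,7,8,9}
So after constraint 3: D(U) = {4}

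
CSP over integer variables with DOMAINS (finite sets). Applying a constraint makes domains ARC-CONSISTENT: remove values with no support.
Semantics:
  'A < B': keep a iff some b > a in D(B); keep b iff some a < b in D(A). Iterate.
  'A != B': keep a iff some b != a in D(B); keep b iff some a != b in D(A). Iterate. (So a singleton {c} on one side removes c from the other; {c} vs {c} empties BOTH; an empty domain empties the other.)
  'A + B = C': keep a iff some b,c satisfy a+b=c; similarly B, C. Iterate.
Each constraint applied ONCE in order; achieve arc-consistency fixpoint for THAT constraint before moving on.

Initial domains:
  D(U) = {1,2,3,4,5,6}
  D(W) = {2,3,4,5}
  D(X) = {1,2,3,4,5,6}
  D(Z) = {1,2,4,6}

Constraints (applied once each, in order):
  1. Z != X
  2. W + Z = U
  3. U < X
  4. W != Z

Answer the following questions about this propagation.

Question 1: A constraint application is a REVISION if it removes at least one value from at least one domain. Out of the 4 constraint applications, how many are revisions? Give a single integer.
Constraint 1 (Z != X) on D(Z)={1,2,4,6} D(X)={1,2,3,4,5,6}: no change => not a revision
Constraint 2 (W + Z = U) on D(W)={2,3,4,5} D(Z)={1,2,4,6} D(U)={1,2,3,4,5,6}: Z {1,2,4,6}->{1,2,4}; U {1,2,3,4,5,6}->{3,4,5,6} => REVISION
Constraint 3 (U < X) on D(U)={3,4,5,6} D(X)={1,2,3,4,5,6}: U {3,4,5,6}->{3,4,5}; X {1,2,3,4,5,6}->{4,5,6} => REVISION
Constraint 4 (W != Z) on D(W)={2,3,4,5} D(Z)={1,2,4}: no change => not a revision
Total revisions = 2

Answer: 2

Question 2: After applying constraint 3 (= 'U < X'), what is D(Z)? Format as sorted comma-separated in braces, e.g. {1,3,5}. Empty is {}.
Answer: {1,2,4}

Derivation:
Constraint 1 (Z != X) on D(Z)={1,2,4,6} D(X)={1,2,3,4,5,6}: no change
Constraint 2 (W + Z = U) on D(W)={2,3,4,5} D(Z)={1,2,4,6} D(U)={1,2,3,4,5,6}: Z {1,2,4,6}->{1,2,4}; U {1,2,3,4,5,6}->{3,4,5,6}
Constraint 3 (U < X) on D(U)={3,4,5,6} D(X)={1,2,3,4,5,6}: U {3,4,5,6}->{3,4,5}; X {1,2,3,4,5,6}->{4,5,6}
So after constraint 3: D(Z) = {1,2,4}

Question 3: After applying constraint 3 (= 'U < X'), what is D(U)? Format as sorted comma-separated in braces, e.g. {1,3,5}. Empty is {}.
Answer: {3,4,5}

Derivation:
Constraint 1 (Z != X) on D(Z)={1,2,4,6} D(X)={1,2,3,4,5,6}: no change
Constraint 2 (W + Z = U) on D(W)={2,3,4,5} D(Z)={1,2,4,6} D(U)={1,2,3,4,5,6}: Z {1,2,4,6}->{1,2,4}; U {1,2,3,4,5,6}->{3,4,5,6}
Constraint 3 (U < X) on D(U)={3,4,5,6} D(X)={1,2,3,4,5,6}: U {3,4,5,6}->{3,4,5}; X {1,2,3,4,5,6}->{4,5,6}
So after constraint 3: D(U) = {3,4,5}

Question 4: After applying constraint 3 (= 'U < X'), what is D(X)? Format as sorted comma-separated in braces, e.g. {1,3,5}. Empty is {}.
Constraint 1 (Z != X) on D(Z)={1,2,4,6} D(X)={1,2,3,4,5,6}: no change
Constraint 2 (W + Z = U) on D(W)={2,3,4,5} D(Z)={1,2,4,6} D(U)={1,2,3,4,5,6}: Z {1,2,4,6}->{1,2,4}; U {1,2,3,4,5,6}->{3,4,5,6}
Constraint 3 (U < X) on D(U)={3,4,5,6} D(X)={1,2,3,4,5,6}: U {3,4,5,6}->{3,4,5}; X {1,2,3,4,5,6}->{4,5,6}
So after constraint 3: D(X) = {4,5,6}

Answer: {4,5,6}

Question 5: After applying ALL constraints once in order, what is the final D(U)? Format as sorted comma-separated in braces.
Constraint 1 (Z != X) on D(Z)={1,2,4,6} D(X)={1,2,3,4,5,6}: no change
Constraint 2 (W + Z = U) on D(W)={2,3,4,5} D(Z)={1,2,4,6} D(U)={1,2,3,4,5,6}: Z {1,2,4,6}->{1,2,4}; U {1,2,3,4,5,6}->{3,4,5,6}
Constraint 3 (U < X) on D(U)={3,4,5,6} D(X)={1,2,3,4,5,6}: U {3,4,5,6}->{3,4,5}; X {1,2,3,4,5,6}->{4,5,6}
Constraint 4 (W != Z) on D(W)={2,3,4,5} D(Z)={1,2,4}: no change
So after all 4 constraints: D(U) = {3,4,5}

Answer: {3,4,5}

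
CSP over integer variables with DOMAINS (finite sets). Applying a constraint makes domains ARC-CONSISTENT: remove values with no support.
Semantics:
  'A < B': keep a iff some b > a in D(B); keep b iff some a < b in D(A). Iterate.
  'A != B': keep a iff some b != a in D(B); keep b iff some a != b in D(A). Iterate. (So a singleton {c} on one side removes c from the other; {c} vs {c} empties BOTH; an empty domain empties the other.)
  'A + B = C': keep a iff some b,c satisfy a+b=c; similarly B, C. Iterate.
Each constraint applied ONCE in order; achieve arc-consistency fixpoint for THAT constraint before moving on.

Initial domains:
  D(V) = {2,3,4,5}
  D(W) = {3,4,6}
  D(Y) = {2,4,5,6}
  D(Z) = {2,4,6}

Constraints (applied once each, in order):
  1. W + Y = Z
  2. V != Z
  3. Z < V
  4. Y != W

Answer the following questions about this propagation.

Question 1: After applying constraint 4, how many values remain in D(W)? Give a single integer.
Answer: 1

Derivation:
Constraint 1 (W + Y = Z) on D(W)={3,4,6} D(Y)={2,4,5,6} D(Z)={2,4,6}: W {3,4,6}->{4}; Y {2,4,5,6}->{2}; Z {2,4,6}->{6}
Constraint 2 (V != Z) on D(V)={2,3,4,5} D(Z)={6}: no change
Constraint 3 (Z < V) on D(Z)={6} D(V)={2,3,4,5}: Z {6}->{}; V {2,3,4,5}->{}
Constraint 4 (Y != W) on D(Y)={2} D(W)={4}: no change
So after constraint 4: D(W)={4}, size = 1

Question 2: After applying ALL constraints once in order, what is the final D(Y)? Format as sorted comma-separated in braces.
Answer: {2}

Derivation:
Constraint 1 (W + Y = Z) on D(W)={3,4,6} D(Y)={2,4,5,6} D(Z)={2,4,6}: W {3,4,6}->{4}; Y {2,4,5,6}->{2}; Z {2,4,6}->{6}
Constraint 2 (V != Z) on D(V)={2,3,4,5} D(Z)={6}: no change
Constraint 3 (Z < V) on D(Z)={6} D(V)={2,3,4,5}: Z {6}->{}; V {2,3,4,5}->{}
Constraint 4 (Y != W) on D(Y)={2} D(W)={4}: no change
So after all 4 constraints: D(Y) = {2}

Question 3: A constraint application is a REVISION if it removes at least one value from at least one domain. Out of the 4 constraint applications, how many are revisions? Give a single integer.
Answer: 2

Derivation:
Constraint 1 (W + Y = Z) on D(W)={3,4,6} D(Y)={2,4,5,6} D(Z)={2,4,6}: W {3,4,6}->{4}; Y {2,4,5,6}->{2}; Z {2,4,6}->{6} => REVISION
Constraint 2 (V != Z) on D(V)={2,3,4,5} D(Z)={6}: no change => not a revision
Constraint 3 (Z < V) on D(Z)={6} D(V)={2,3,4,5}: Z {6}->{}; V {2,3,4,5}->{} => REVISION
Constraint 4 (Y != W) on D(Y)={2} D(W)={4}: no change => not a revision
Total revisions = 2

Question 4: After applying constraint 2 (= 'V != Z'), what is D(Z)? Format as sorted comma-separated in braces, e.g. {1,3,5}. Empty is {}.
Answer: {6}

Derivation:
Constraint 1 (W + Y = Z) on D(W)={3,4,6} D(Y)={2,4,5,6} D(Z)={2,4,6}: W {3,4,6}->{4}; Y {2,4,5,6}->{2}; Z {2,4,6}->{6}
Constraint 2 (V != Z) on D(V)={2,3,4,5} D(Z)={6}: no change
So after constraint 2: D(Z) = {6}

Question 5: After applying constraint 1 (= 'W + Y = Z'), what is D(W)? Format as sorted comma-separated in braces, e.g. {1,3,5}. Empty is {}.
Answer: {4}

Derivation:
Constraint 1 (W + Y = Z) on D(W)={3,4,6} D(Y)={2,4,5,6} D(Z)={2,4,6}: W {3,4,6}->{4}; Y {2,4,5,6}->{2}; Z {2,4,6}->{6}
So after constraint 1: D(W) = {4}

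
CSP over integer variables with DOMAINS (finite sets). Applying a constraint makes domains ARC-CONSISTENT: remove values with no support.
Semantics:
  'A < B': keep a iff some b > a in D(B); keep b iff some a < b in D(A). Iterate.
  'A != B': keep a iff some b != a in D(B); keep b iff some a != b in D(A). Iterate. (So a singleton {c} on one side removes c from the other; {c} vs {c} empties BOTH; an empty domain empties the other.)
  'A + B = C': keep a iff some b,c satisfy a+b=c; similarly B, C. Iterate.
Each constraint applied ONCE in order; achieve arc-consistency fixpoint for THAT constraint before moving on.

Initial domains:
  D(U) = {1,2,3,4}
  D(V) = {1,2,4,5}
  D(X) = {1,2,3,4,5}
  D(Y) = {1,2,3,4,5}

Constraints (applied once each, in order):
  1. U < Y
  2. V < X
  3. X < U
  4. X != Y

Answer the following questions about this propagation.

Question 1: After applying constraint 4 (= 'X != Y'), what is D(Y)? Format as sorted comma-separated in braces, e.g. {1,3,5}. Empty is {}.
Answer: {2,3,4,5}

Derivation:
Constraint 1 (U < Y) on D(U)={1,2,3,4} D(Y)={1,2,3,4,5}: Y {1,2,3,4,5}->{2,3,4,5}
Constraint 2 (V < X) on D(V)={1,2,4,5} D(X)={1,2,3,4,5}: V {1,2,4,5}->{1,2,4}; X {1,2,3,4,5}->{2,3,4,5}
Constraint 3 (X < U) on D(X)={2,3,4,5} D(U)={1,2,3,4}: X {2,3,4,5}->{2,3}; U {1,2,3,4}->{3,4}
Constraint 4 (X != Y) on D(X)={2,3} D(Y)={2,3,4,5}: no change
So after constraint 4: D(Y) = {2,3,4,5}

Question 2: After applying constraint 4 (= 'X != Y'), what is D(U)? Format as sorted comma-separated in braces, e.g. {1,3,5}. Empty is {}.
Constraint 1 (U < Y) on D(U)={1,2,3,4} D(Y)={1,2,3,4,5}: Y {1,2,3,4,5}->{2,3,4,5}
Constraint 2 (V < X) on D(V)={1,2,4,5} D(X)={1,2,3,4,5}: V {1,2,4,5}->{1,2,4}; X {1,2,3,4,5}->{2,3,4,5}
Constraint 3 (X < U) on D(X)={2,3,4,5} D(U)={1,2,3,4}: X {2,3,4,5}->{2,3}; U {1,2,3,4}->{3,4}
Constraint 4 (X != Y) on D(X)={2,3} D(Y)={2,3,4,5}: no change
So after constraint 4: D(U) = {3,4}

Answer: {3,4}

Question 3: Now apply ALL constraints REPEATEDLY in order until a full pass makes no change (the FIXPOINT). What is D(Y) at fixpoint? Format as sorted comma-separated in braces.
pass 0 (initial): D(Y)={1,2,3,4,5}
pass 1: U {1,2,3,4}->{3,4}; V {1,2,4,5}->{1,2,4}; X {1,2,3,4,5}->{2,3}; Y {1,2,3,4,5}->{2,3,4,5}
pass 2: V {1,2,4}->{1,2}; Y {2,3,4,5}->{4,5}
pass 3: no change
Fixpoint after 3 passes: D(Y) = {4,5}

Answer: {4,5}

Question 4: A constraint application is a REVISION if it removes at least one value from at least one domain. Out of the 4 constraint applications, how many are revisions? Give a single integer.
Answer: 3

Derivation:
Constraint 1 (U < Y) on D(U)={1,2,3,4} D(Y)={1,2,3,4,5}: Y {1,2,3,4,5}->{2,3,4,5} => REVISION
Constraint 2 (V < X) on D(V)={1,2,4,5} D(X)={1,2,3,4,5}: V {1,2,4,5}->{1,2,4}; X {1,2,3,4,5}->{2,3,4,5} => REVISION
Constraint 3 (X < U) on D(X)={2,3,4,5} D(U)={1,2,3,4}: X {2,3,4,5}->{2,3}; U {1,2,3,4}->{3,4} => REVISION
Constraint 4 (X != Y) on D(X)={2,3} D(Y)={2,3,4,5}: no change => not a revision
Total revisions = 3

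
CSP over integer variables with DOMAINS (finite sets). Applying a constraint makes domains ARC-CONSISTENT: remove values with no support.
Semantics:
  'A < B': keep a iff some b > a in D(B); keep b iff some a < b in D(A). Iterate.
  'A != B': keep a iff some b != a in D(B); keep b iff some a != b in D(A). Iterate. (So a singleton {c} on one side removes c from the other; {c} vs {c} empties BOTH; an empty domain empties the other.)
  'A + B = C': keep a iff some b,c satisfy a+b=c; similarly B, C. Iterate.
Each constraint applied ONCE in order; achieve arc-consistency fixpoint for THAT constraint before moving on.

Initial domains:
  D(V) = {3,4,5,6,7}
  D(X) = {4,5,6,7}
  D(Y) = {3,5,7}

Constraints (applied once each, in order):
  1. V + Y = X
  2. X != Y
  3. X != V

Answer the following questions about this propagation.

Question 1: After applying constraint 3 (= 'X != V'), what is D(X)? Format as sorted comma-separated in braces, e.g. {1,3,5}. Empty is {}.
Answer: {6,7}

Derivation:
Constraint 1 (V + Y = X) on D(V)={3,4,5,6,7} D(Y)={3,5,7} D(X)={4,5,6,7}: V {3,4,5,6,7}->{3,4}; Y {3,5,7}->{3}; X {4,5,6,7}->{6,7}
Constraint 2 (X != Y) on D(X)={6,7} D(Y)={3}: no change
Constraint 3 (X != V) on D(X)={6,7} D(V)={3,4}: no change
So after constraint 3: D(X) = {6,7}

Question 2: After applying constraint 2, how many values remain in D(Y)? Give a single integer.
Answer: 1

Derivation:
Constraint 1 (V + Y = X) on D(V)={3,4,5,6,7} D(Y)={3,5,7} D(X)={4,5,6,7}: V {3,4,5,6,7}->{3,4}; Y {3,5,7}->{3}; X {4,5,6,7}->{6,7}
Constraint 2 (X != Y) on D(X)={6,7} D(Y)={3}: no change
So after constraint 2: D(Y)={3}, size = 1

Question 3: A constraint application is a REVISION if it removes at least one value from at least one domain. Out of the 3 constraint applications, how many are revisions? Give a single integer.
Answer: 1

Derivation:
Constraint 1 (V + Y = X) on D(V)={3,4,5,6,7} D(Y)={3,5,7} D(X)={4,5,6,7}: V {3,4,5,6,7}->{3,4}; Y {3,5,7}->{3}; X {4,5,6,7}->{6,7} => REVISION
Constraint 2 (X != Y) on D(X)={6,7} D(Y)={3}: no change => not a revision
Constraint 3 (X != V) on D(X)={6,7} D(V)={3,4}: no change => not a revision
Total revisions = 1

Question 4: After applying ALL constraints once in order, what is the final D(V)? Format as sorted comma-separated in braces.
Constraint 1 (V + Y = X) on D(V)={3,4,5,6,7} D(Y)={3,5,7} D(X)={4,5,6,7}: V {3,4,5,6,7}->{3,4}; Y {3,5,7}->{3}; X {4,5,6,7}->{6,7}
Constraint 2 (X != Y) on D(X)={6,7} D(Y)={3}: no change
Constraint 3 (X != V) on D(X)={6,7} D(V)={3,4}: no change
So after all 3 constraints: D(V) = {3,4}

Answer: {3,4}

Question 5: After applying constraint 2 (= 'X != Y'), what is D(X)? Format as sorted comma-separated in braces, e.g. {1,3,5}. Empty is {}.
Constraint 1 (V + Y = X) on D(V)={3,4,5,6,7} D(Y)={3,5,7} D(X)={4,5,6,7}: V {3,4,5,6,7}->{3,4}; Y {3,5,7}->{3}; X {4,5,6,7}->{6,7}
Constraint 2 (X != Y) on D(X)={6,7} D(Y)={3}: no change
So after constraint 2: D(X) = {6,7}

Answer: {6,7}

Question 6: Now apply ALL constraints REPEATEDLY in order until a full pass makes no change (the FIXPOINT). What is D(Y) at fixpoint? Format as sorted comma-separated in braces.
Answer: {3}

Derivation:
pass 0 (initial): D(Y)={3,5,7}
pass 1: V {3,4,5,6,7}->{3,4}; X {4,5,6,7}->{6,7}; Y {3,5,7}->{3}
pass 2: no change
Fixpoint after 2 passes: D(Y) = {3}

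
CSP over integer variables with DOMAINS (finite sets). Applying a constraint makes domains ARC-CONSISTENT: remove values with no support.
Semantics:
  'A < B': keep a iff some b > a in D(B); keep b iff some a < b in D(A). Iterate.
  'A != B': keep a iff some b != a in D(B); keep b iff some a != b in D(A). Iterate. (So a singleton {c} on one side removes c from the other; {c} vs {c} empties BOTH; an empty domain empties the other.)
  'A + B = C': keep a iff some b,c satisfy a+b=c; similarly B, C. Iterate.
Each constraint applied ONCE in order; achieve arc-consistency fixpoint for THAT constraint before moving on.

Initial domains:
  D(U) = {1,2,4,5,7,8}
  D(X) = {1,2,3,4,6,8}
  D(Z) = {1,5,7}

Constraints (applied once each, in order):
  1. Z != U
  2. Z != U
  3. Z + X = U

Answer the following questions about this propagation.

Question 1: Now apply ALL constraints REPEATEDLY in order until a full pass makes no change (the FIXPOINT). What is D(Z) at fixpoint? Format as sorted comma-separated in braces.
pass 0 (initial): D(Z)={1,5,7}
pass 1: U {1,2,4,5,7,8}->{2,4,5,7,8}; X {1,2,3,4,6,8}->{1,2,3,4,6}
pass 2: no change
Fixpoint after 2 passes: D(Z) = {1,5,7}

Answer: {1,5,7}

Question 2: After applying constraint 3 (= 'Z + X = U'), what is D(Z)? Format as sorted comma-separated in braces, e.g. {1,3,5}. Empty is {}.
Constraint 1 (Z != U) on D(Z)={1,5,7} D(U)={1,2,4,5,7,8}: no change
Constraint 2 (Z != U) on D(Z)={1,5,7} D(U)={1,2,4,5,7,8}: no change
Constraint 3 (Z + X = U) on D(Z)={1,5,7} D(X)={1,2,3,4,6,8} D(U)={1,2,4,5,7,8}: X {1,2,3,4,6,8}->{1,2,3,4,6}; U {1,2,4,5,7,8}->{2,4,5,7,8}
So after constraint 3: D(Z) = {1,5,7}

Answer: {1,5,7}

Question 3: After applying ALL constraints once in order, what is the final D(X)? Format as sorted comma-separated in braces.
Constraint 1 (Z != U) on D(Z)={1,5,7} D(U)={1,2,4,5,7,8}: no change
Constraint 2 (Z != U) on D(Z)={1,5,7} D(U)={1,2,4,5,7,8}: no change
Constraint 3 (Z + X = U) on D(Z)={1,5,7} D(X)={1,2,3,4,6,8} D(U)={1,2,4,5,7,8}: X {1,2,3,4,6,8}->{1,2,3,4,6}; U {1,2,4,5,7,8}->{2,4,5,7,8}
So after all 3 constraints: D(X) = {1,2,3,4,6}

Answer: {1,2,3,4,6}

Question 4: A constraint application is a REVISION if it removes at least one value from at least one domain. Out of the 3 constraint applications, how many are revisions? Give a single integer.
Answer: 1

Derivation:
Constraint 1 (Z != U) on D(Z)={1,5,7} D(U)={1,2,4,5,7,8}: no change => not a revision
Constraint 2 (Z != U) on D(Z)={1,5,7} D(U)={1,2,4,5,7,8}: no change => not a revision
Constraint 3 (Z + X = U) on D(Z)={1,5,7} D(X)={1,2,3,4,6,8} D(U)={1,2,4,5,7,8}: X {1,2,3,4,6,8}->{1,2,3,4,6}; U {1,2,4,5,7,8}->{2,4,5,7,8} => REVISION
Total revisions = 1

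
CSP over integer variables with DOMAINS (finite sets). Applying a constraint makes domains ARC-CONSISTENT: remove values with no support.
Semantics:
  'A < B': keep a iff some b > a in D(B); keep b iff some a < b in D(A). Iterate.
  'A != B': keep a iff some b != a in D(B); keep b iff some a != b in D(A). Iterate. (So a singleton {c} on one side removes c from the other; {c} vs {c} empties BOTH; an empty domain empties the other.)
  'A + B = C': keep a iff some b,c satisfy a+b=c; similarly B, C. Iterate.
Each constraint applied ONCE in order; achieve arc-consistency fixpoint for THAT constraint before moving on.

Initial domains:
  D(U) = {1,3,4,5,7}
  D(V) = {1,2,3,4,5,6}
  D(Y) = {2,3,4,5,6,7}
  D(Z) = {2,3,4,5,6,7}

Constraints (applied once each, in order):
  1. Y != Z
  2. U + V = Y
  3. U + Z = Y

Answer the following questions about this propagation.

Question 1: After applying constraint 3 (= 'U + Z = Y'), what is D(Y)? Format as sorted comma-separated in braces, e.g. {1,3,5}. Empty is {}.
Answer: {3,4,5,6,7}

Derivation:
Constraint 1 (Y != Z) on D(Y)={2,3,4,5,6,7} D(Z)={2,3,4,5,6,7}: no change
Constraint 2 (U + V = Y) on D(U)={1,3,4,5,7} D(V)={1,2,3,4,5,6} D(Y)={2,3,4,5,6,7}: U {1,3,4,5,7}->{1,3,4,5}
Constraint 3 (U + Z = Y) on D(U)={1,3,4,5} D(Z)={2,3,4,5,6,7} D(Y)={2,3,4,5,6,7}: Z {2,3,4,5,6,7}->{2,3,4,5,6}; Y {2,3,4,5,6,7}->{3,4,5,6,7}
So after constraint 3: D(Y) = {3,4,5,6,7}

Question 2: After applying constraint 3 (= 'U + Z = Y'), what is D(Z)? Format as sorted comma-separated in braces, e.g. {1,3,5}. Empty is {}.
Constraint 1 (Y != Z) on D(Y)={2,3,4,5,6,7} D(Z)={2,3,4,5,6,7}: no change
Constraint 2 (U + V = Y) on D(U)={1,3,4,5,7} D(V)={1,2,3,4,5,6} D(Y)={2,3,4,5,6,7}: U {1,3,4,5,7}->{1,3,4,5}
Constraint 3 (U + Z = Y) on D(U)={1,3,4,5} D(Z)={2,3,4,5,6,7} D(Y)={2,3,4,5,6,7}: Z {2,3,4,5,6,7}->{2,3,4,5,6}; Y {2,3,4,5,6,7}->{3,4,5,6,7}
So after constraint 3: D(Z) = {2,3,4,5,6}

Answer: {2,3,4,5,6}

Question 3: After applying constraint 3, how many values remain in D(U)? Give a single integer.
Constraint 1 (Y != Z) on D(Y)={2,3,4,5,6,7} D(Z)={2,3,4,5,6,7}: no change
Constraint 2 (U + V = Y) on D(U)={1,3,4,5,7} D(V)={1,2,3,4,5,6} D(Y)={2,3,4,5,6,7}: U {1,3,4,5,7}->{1,3,4,5}
Constraint 3 (U + Z = Y) on D(U)={1,3,4,5} D(Z)={2,3,4,5,6,7} D(Y)={2,3,4,5,6,7}: Z {2,3,4,5,6,7}->{2,3,4,5,6}; Y {2,3,4,5,6,7}->{3,4,5,6,7}
So after constraint 3: D(U)={1,3,4,5}, size = 4

Answer: 4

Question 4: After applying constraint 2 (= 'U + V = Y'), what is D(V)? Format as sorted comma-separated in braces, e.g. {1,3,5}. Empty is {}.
Answer: {1,2,3,4,5,6}

Derivation:
Constraint 1 (Y != Z) on D(Y)={2,3,4,5,6,7} D(Z)={2,3,4,5,6,7}: no change
Constraint 2 (U + V = Y) on D(U)={1,3,4,5,7} D(V)={1,2,3,4,5,6} D(Y)={2,3,4,5,6,7}: U {1,3,4,5,7}->{1,3,4,5}
So after constraint 2: D(V) = {1,2,3,4,5,6}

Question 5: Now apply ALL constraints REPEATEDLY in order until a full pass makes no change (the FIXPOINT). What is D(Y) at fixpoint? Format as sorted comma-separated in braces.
pass 0 (initial): D(Y)={2,3,4,5,6,7}
pass 1: U {1,3,4,5,7}->{1,3,4,5}; Y {2,3,4,5,6,7}->{3,4,5,6,7}; Z {2,3,4,5,6,7}->{2,3,4,5,6}
pass 2: no change
Fixpoint after 2 passes: D(Y) = {3,4,5,6,7}

Answer: {3,4,5,6,7}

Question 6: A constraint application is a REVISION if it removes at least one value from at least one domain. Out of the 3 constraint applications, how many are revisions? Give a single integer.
Answer: 2

Derivation:
Constraint 1 (Y != Z) on D(Y)={2,3,4,5,6,7} D(Z)={2,3,4,5,6,7}: no change => not a revision
Constraint 2 (U + V = Y) on D(U)={1,3,4,5,7} D(V)={1,2,3,4,5,6} D(Y)={2,3,4,5,6,7}: U {1,3,4,5,7}->{1,3,4,5} => REVISION
Constraint 3 (U + Z = Y) on D(U)={1,3,4,5} D(Z)={2,3,4,5,6,7} D(Y)={2,3,4,5,6,7}: Z {2,3,4,5,6,7}->{2,3,4,5,6}; Y {2,3,4,5,6,7}->{3,4,5,6,7} => REVISION
Total revisions = 2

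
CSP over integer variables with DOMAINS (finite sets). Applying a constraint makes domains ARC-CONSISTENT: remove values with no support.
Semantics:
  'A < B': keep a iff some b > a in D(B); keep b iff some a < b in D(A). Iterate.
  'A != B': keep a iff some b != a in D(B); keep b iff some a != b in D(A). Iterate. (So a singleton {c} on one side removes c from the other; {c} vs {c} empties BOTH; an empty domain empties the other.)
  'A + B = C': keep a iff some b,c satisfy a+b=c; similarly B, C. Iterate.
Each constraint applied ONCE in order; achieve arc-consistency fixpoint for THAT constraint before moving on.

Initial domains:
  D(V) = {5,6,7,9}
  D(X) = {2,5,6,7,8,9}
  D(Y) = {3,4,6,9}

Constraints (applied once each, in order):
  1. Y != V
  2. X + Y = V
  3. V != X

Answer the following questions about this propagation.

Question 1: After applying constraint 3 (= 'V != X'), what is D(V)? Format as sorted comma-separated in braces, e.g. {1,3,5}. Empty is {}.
Constraint 1 (Y != V) on D(Y)={3,4,6,9} D(V)={5,6,7,9}: no change
Constraint 2 (X + Y = V) on D(X)={2,5,6,7,8,9} D(Y)={3,4,6,9} D(V)={5,6,7,9}: X {2,5,6,7,8,9}->{2,5,6}; Y {3,4,6,9}->{3,4}; V {5,6,7,9}->{5,6,9}
Constraint 3 (V != X) on D(V)={5,6,9} D(X)={2,5,6}: no change
So after constraint 3: D(V) = {5,6,9}

Answer: {5,6,9}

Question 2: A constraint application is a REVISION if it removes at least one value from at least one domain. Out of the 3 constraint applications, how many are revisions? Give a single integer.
Answer: 1

Derivation:
Constraint 1 (Y != V) on D(Y)={3,4,6,9} D(V)={5,6,7,9}: no change => not a revision
Constraint 2 (X + Y = V) on D(X)={2,5,6,7,8,9} D(Y)={3,4,6,9} D(V)={5,6,7,9}: X {2,5,6,7,8,9}->{2,5,6}; Y {3,4,6,9}->{3,4}; V {5,6,7,9}->{5,6,9} => REVISION
Constraint 3 (V != X) on D(V)={5,6,9} D(X)={2,5,6}: no change => not a revision
Total revisions = 1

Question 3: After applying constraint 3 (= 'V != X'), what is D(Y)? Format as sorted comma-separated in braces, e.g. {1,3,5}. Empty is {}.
Constraint 1 (Y != V) on D(Y)={3,4,6,9} D(V)={5,6,7,9}: no change
Constraint 2 (X + Y = V) on D(X)={2,5,6,7,8,9} D(Y)={3,4,6,9} D(V)={5,6,7,9}: X {2,5,6,7,8,9}->{2,5,6}; Y {3,4,6,9}->{3,4}; V {5,6,7,9}->{5,6,9}
Constraint 3 (V != X) on D(V)={5,6,9} D(X)={2,5,6}: no change
So after constraint 3: D(Y) = {3,4}

Answer: {3,4}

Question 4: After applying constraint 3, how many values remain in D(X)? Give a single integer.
Constraint 1 (Y != V) on D(Y)={3,4,6,9} D(V)={5,6,7,9}: no change
Constraint 2 (X + Y = V) on D(X)={2,5,6,7,8,9} D(Y)={3,4,6,9} D(V)={5,6,7,9}: X {2,5,6,7,8,9}->{2,5,6}; Y {3,4,6,9}->{3,4}; V {5,6,7,9}->{5,6,9}
Constraint 3 (V != X) on D(V)={5,6,9} D(X)={2,5,6}: no change
So after constraint 3: D(X)={2,5,6}, size = 3

Answer: 3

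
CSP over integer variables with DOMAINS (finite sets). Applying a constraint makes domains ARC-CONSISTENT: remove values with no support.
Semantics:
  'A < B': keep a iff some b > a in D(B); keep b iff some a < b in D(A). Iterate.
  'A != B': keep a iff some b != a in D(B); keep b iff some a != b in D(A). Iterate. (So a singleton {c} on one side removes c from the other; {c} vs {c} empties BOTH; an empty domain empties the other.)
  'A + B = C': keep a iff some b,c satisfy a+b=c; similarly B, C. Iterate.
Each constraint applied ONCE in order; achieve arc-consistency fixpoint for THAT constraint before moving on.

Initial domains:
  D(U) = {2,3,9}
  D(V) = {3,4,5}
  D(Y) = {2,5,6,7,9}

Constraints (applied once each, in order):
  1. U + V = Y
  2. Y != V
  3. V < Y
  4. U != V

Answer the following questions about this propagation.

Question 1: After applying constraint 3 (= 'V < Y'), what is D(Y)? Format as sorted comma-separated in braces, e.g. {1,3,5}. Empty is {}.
Constraint 1 (U + V = Y) on D(U)={2,3,9} D(V)={3,4,5} D(Y)={2,5,6,7,9}: U {2,3,9}->{2,3}; Y {2,5,6,7,9}->{5,6,7}
Constraint 2 (Y != V) on D(Y)={5,6,7} D(V)={3,4,5}: no change
Constraint 3 (V < Y) on D(V)={3,4,5} D(Y)={5,6,7}: no change
So after constraint 3: D(Y) = {5,6,7}

Answer: {5,6,7}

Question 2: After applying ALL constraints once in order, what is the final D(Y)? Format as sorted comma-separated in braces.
Answer: {5,6,7}

Derivation:
Constraint 1 (U + V = Y) on D(U)={2,3,9} D(V)={3,4,5} D(Y)={2,5,6,7,9}: U {2,3,9}->{2,3}; Y {2,5,6,7,9}->{5,6,7}
Constraint 2 (Y != V) on D(Y)={5,6,7} D(V)={3,4,5}: no change
Constraint 3 (V < Y) on D(V)={3,4,5} D(Y)={5,6,7}: no change
Constraint 4 (U != V) on D(U)={2,3} D(V)={3,4,5}: no change
So after all 4 constraints: D(Y) = {5,6,7}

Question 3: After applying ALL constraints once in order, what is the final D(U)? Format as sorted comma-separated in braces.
Answer: {2,3}

Derivation:
Constraint 1 (U + V = Y) on D(U)={2,3,9} D(V)={3,4,5} D(Y)={2,5,6,7,9}: U {2,3,9}->{2,3}; Y {2,5,6,7,9}->{5,6,7}
Constraint 2 (Y != V) on D(Y)={5,6,7} D(V)={3,4,5}: no change
Constraint 3 (V < Y) on D(V)={3,4,5} D(Y)={5,6,7}: no change
Constraint 4 (U != V) on D(U)={2,3} D(V)={3,4,5}: no change
So after all 4 constraints: D(U) = {2,3}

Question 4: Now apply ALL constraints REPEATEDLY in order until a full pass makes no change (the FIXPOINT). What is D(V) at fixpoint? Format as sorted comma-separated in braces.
pass 0 (initial): D(V)={3,4,5}
pass 1: U {2,3,9}->{2,3}; Y {2,5,6,7,9}->{5,6,7}
pass 2: no change
Fixpoint after 2 passes: D(V) = {3,4,5}

Answer: {3,4,5}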